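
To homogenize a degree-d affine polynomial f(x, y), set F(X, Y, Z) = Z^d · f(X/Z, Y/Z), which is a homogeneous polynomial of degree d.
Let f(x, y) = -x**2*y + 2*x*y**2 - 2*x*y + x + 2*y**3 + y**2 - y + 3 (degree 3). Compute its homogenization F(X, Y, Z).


F(X, Y, Z) = -X**2*Y + 2*X*Y**2 - 2*X*Y*Z + X*Z**2 + 2*Y**3 + Y**2*Z - Y*Z**2 + 3*Z**3

deg(f) = 3.
Substitute x = X/Z, y = Y/Z into f, then multiply by Z^3.
  monomial -1·x^2·y^1 ↦ -1·X^2·Y^1·Z^0.
  monomial 2·x^1·y^2 ↦ 2·X^1·Y^2·Z^0.
  monomial -2·x^1·y^1 ↦ -2·X^1·Y^1·Z^1.
  monomial 1·x^1·y^0 ↦ 1·X^1·Y^0·Z^2.
  monomial 2·x^0·y^3 ↦ 2·X^0·Y^3·Z^0.
  monomial 1·x^0·y^2 ↦ 1·X^0·Y^2·Z^1.
  monomial -1·x^0·y^1 ↦ -1·X^0·Y^1·Z^2.
  monomial 3·x^0·y^0 ↦ 3·X^0·Y^0·Z^3.
Collecting: F(X, Y, Z) = -X**2*Y + 2*X*Y**2 - 2*X*Y*Z + X*Z**2 + 2*Y**3 + Y**2*Z - Y*Z**2 + 3*Z**3.


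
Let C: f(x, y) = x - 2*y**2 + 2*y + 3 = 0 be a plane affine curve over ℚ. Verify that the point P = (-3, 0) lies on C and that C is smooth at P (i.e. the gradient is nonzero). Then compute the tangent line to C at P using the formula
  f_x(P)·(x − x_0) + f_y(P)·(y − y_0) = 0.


Tangent line at P: x + 2*y + 3 = 0.

Step 1: f(-3, 0) = 0, so P lies on C.
Step 2: partial derivatives
  f_x(x, y) = 1, f_y(x, y) = 2 - 4*y.
  f_x(P) = 1, f_y(P) = 2 (gradient nonzero, so P is smooth).
Step 3: tangent line at P: 1·(x − -3) + 2·(y − 0) = 0.
Expanding: x + 2*y + 3 = 0.


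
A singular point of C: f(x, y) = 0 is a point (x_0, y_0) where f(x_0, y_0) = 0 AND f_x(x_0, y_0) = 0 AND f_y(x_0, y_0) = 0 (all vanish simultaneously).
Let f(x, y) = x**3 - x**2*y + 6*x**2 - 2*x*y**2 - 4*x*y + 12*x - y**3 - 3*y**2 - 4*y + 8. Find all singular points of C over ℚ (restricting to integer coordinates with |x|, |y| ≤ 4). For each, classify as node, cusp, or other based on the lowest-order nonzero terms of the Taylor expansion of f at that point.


Singular points: {(-2, 0)}; classification: cusp.

Compute partial derivatives:
  f_x = 3*x**2 - 2*x*y + 12*x - 2*y**2 - 4*y + 12.
  f_y = -x**2 - 4*x*y - 4*x - 3*y**2 - 6*y - 4.
Scan x_0 ∈ {−4, ..., 4}. For each x_0, f_y(x_0, y) is a polynomial in y; find its integer roots y ∈ {−4, ..., 4}, then test f_x and f at those candidates.
  x = -4: f_y(-4, y) = -3*y**2 + 10*y - 4; no integer root y with |y| ≤ 4.
  x = -3: f_y(-3, y) = -3*y**2 + 6*y - 1; no integer root y with |y| ≤ 4.
  x = -2: f_y(-2, y) = -3*y**2 + 2*y; vanishes at y ∈ {0}. (-2, 0): f_x = 0, f = 0 — SINGULAR.
  x = -1: f_y(-1, y) = -3*y**2 - 2*y - 1; no integer root y with |y| ≤ 4.
  x = 0: f_y(0, y) = -3*y**2 - 6*y - 4; no integer root y with |y| ≤ 4.
  x = 1: f_y(1, y) = -3*y**2 - 10*y - 9; no integer root y with |y| ≤ 4.
  x = 2: f_y(2, y) = -3*y**2 - 14*y - 16; vanishes at y ∈ {-2}. (2, -2): f_x = 56 ≠ 0.
  x = 3: f_y(3, y) = -3*y**2 - 18*y - 25; no integer root y with |y| ≤ 4.
  x = 4: f_y(4, y) = -3*y**2 - 22*y - 36; no integer root y with |y| ≤ 4.
Only singular point on the grid: (-2, 0).
Classify: substitute x = -2 + u, y = 0 + v and expand: f = u**3 - u**2*v - 2*u*v**2 - v**3 + v**2.
No constant or linear terms (consistent with a singular point). Quadratic part: v**2. Cubic part: u**3 - u**2*v - 2*u*v**2 - v**3.
The quadratic part v**2 is a perfect square, so there is a single (double) tangent line v = 0, i.e. y = 0. Restricting the cubic part to that line (v = 0) leaves u**3 ≠ 0, so f is not divisible by v and the branch is v² ≈ -u**3 to lowest order — this is a cusp.
Classification: cusp.


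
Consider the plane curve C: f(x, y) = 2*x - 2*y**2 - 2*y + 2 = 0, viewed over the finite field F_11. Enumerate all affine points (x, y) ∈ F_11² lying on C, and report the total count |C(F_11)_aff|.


Affine F_11-points: {(0, 3), (0, 7), (1, 1), (1, 9), (5, 2), (5, 8), (7, 5), (8, 4), (8, 6), (10, 0), (10, 10)}; count = 11.

For each of the 121 pairs (x, y) ∈ F_11², evaluate f(x, y) mod 11. Record the zeros.
  x = 0: [0↦2, 1↦9, 2↦1, 3↦0, 4↦6, 5↦8, 6↦6, 7↦0, 8↦1, 9↦9, 10↦2]  zeros at y ∈ {3, 7}
  x = 1: [0↦4, 1↦0, 2↦3, 3↦2, 4↦8, 5↦10, 6↦8, 7↦2, 8↦3, 9↦0, 10↦4]  zeros at y ∈ {1, 9}
  x = 2: [0↦6, 1↦2, 2↦5, 3↦4, 4↦10, 5↦1, 6↦10, 7↦4, 8↦5, 9↦2, 10↦6]  zeros at y ∈ ∅
  x = 3: [0↦8, 1↦4, 2↦7, 3↦6, 4↦1, 5↦3, 6↦1, 7↦6, 8↦7, 9↦4, 10↦8]  zeros at y ∈ ∅
  x = 4: [0↦10, 1↦6, 2↦9, 3↦8, 4↦3, 5↦5, 6↦3, 7↦8, 8↦9, 9↦6, 10↦10]  zeros at y ∈ ∅
  x = 5: [0↦1, 1↦8, 2↦0, 3↦10, 4↦5, 5↦7, 6↦5, 7↦10, 8↦0, 9↦8, 10↦1]  zeros at y ∈ {2, 8}
  x = 6: [0↦3, 1↦10, 2↦2, 3↦1, 4↦7, 5↦9, 6↦7, 7↦1, 8↦2, 9↦10, 10↦3]  zeros at y ∈ ∅
  x = 7: [0↦5, 1↦1, 2↦4, 3↦3, 4↦9, 5↦0, 6↦9, 7↦3, 8↦4, 9↦1, 10↦5]  zeros at y ∈ {5}
  x = 8: [0↦7, 1↦3, 2↦6, 3↦5, 4↦0, 5↦2, 6↦0, 7↦5, 8↦6, 9↦3, 10↦7]  zeros at y ∈ {4, 6}
  x = 9: [0↦9, 1↦5, 2↦8, 3↦7, 4↦2, 5↦4, 6↦2, 7↦7, 8↦8, 9↦5, 10↦9]  zeros at y ∈ ∅
  x = 10: [0↦0, 1↦7, 2↦10, 3↦9, 4↦4, 5↦6, 6↦4, 7↦9, 8↦10, 9↦7, 10↦0]  zeros at y ∈ {0, 10}
Collecting zeros: affine points = {(0, 3), (0, 7), (1, 1), (1, 9), (5, 2), (5, 8), (7, 5), (8, 4), (8, 6), (10, 0), (10, 10)}.
Total count |C(F_11)_aff| = 11.


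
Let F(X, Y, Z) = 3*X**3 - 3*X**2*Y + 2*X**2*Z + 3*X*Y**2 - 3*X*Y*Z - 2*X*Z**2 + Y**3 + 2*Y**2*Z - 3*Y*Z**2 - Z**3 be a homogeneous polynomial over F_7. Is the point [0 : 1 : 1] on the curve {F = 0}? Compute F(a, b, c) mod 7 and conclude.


F(0,1,1) ≡ 6 (mod 7); P is NOT on the curve.

Evaluate F(0, 1, 1) term-by-term (mod 7).
  3*X**3 ↦ 3·0·1·1 = 0
  -3*X**2*Y ↦ -3·0·1·1 = 0
  2*X**2*Z ↦ 2·0·1·1 = 0
  3*X*Y**2 ↦ 3·0·1·1 = 0
  -3*X*Y*Z ↦ -3·0·1·1 = 0
  -2*X*Z**2 ↦ -2·0·1·1 = 0
  Y**3 ↦ 1·1·1·1 = 1
  2*Y**2*Z ↦ 2·1·1·1 = 2
  -3*Y*Z**2 ↦ -3·1·1·1 = -3
  -Z**3 ↦ -1·1·1·1 = -1
Sum: F(0, 1, 1) = (0) + (0) + (0) + (0) + (0) + (0) + (1) + (2) + (-3) + (-1) = -1.
Reducing mod 7: -1 ≡ 6 (mod 7).
Since F(a, b, c) ≡ 6 ≠ 0 (mod 7), P does NOT lie on the curve.


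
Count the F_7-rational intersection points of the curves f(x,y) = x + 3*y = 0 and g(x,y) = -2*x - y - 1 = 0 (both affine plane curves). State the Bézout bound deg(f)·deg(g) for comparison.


Common zeros: {(5, 3)}; count = 1; Bézout bound = 1.

deg(f) = 1, deg(g) = 1, so Bézout bound = 1.
Scan x ∈ F_7. For each x, list the y ∈ F_7 with f(x, y) ≡ 0 and those with g(x, y) ≡ 0 (mod 7); the common zeros in that column are the intersection.
  x = 0: f ≡ 0 at y ∈ {0}; g ≡ 0 at y ∈ {6}; common: ∅.
  x = 1: f ≡ 0 at y ∈ {2}; g ≡ 0 at y ∈ {4}; common: ∅.
  x = 2: f ≡ 0 at y ∈ {4}; g ≡ 0 at y ∈ {2}; common: ∅.
  x = 3: f ≡ 0 at y ∈ {6}; g ≡ 0 at y ∈ {0}; common: ∅.
  x = 4: f ≡ 0 at y ∈ {1}; g ≡ 0 at y ∈ {5}; common: ∅.
  x = 5: f ≡ 0 at y ∈ {3}; g ≡ 0 at y ∈ {3}; common: {3}.
  x = 6: f ≡ 0 at y ∈ {5}; g ≡ 0 at y ∈ {1}; common: ∅.
Collecting: common zeros = {(5, 3)}, so the count is 1.
Comparison with the Bézout bound: 1 ≤ 1 = deg(f)·deg(g), as expected for curves with no common component (the bound is attained).


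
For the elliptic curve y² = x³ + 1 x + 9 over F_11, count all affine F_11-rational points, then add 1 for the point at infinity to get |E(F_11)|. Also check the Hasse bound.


Affine points = {(0, 3), (0, 8), (1, 0), (4, 0), (6, 0), (8, 1), (8, 10)}; affine count = 7; |E(F_11)| = 8.

Discriminant check: Δ ∝ 4a³ + 27b² = 4·1³ + 27·9² = 4·1 + 27·81 ≡ 2 (mod 11). Nonzero ⇒ E is nonsingular.
For each x ∈ F_11, compute rhs = x³ + 1·x + 9 mod 11, then count y ∈ F_11 with y² ≡ rhs.
  x = 0: rhs = 9, matching y values: 3, 8 (2 points).
  x = 1: rhs = 0, matching y values: 0 (1 points).
  x = 2: rhs = 8, matching y values: none (0 points).
  x = 3: rhs = 6, matching y values: none (0 points).
  x = 4: rhs = 0, matching y values: 0 (1 points).
  x = 5: rhs = 7, matching y values: none (0 points).
  x = 6: rhs = 0, matching y values: 0 (1 points).
  x = 7: rhs = 7, matching y values: none (0 points).
  x = 8: rhs = 1, matching y values: 1, 10 (2 points).
  x = 9: rhs = 10, matching y values: none (0 points).
  x = 10: rhs = 7, matching y values: none (0 points).
Total affine count: 7.
Full point count |E(F_11)| = 7 + 1 = 8.
Hasse bound: |8 − (11+1)| = |-4| = 4 ≤ 2√11 ≈ 6.6332 ✓.


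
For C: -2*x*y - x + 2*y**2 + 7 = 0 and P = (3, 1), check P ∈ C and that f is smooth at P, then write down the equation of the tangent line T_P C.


Tangent line at P: -3*x - 2*y + 11 = 0.

Step 1: f(3, 1) = 0, so P lies on C.
Step 2: partial derivatives
  f_x(x, y) = -2*y - 1, f_y(x, y) = -2*x + 4*y.
  f_x(P) = -3, f_y(P) = -2 (gradient nonzero, so P is smooth).
Step 3: tangent line at P: -3·(x − 3) + -2·(y − 1) = 0.
Expanding: -3*x - 2*y + 11 = 0.


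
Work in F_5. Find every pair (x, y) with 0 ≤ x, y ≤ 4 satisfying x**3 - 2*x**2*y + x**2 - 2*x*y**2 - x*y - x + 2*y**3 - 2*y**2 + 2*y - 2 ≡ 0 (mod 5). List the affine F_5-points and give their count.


Affine F_5-points: {(0, 1), (0, 2), (0, 3), (3, 4)}; count = 4.

For each of the 25 pairs (x, y) ∈ F_5², evaluate f(x, y) mod 5. Record the zeros.
  x = 0: [0↦3, 1↦0, 2↦0, 3↦0, 4↦2]  zeros at y ∈ {1, 2, 3}
  x = 1: [0↦4, 1↦1, 2↦2, 3↦4, 4↦4]  zeros at y ∈ ∅
  x = 2: [0↦3, 1↦1, 2↦4, 3↦4, 4↦3]  zeros at y ∈ ∅
  x = 3: [0↦1, 1↦1, 2↦2, 3↦1, 4↦0]  zeros at y ∈ {4}
  x = 4: [0↦4, 1↦2, 2↦2, 3↦1, 4↦1]  zeros at y ∈ ∅
Collecting zeros: affine points = {(0, 1), (0, 2), (0, 3), (3, 4)}.
Total count |C(F_5)_aff| = 4.


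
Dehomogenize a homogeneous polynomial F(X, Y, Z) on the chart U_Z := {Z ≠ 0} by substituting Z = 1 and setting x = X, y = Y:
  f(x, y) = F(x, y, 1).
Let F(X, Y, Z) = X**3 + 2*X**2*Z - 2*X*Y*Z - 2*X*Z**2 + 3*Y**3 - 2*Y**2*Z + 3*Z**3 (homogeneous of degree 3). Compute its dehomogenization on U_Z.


f(x, y) = x**3 + 2*x**2 - 2*x*y - 2*x + 3*y**3 - 2*y**2 + 3

On U_Z we set Z = 1. Each monomial c·X^i·Y^j·Z^k in F becomes c·x^i·y^j·1^k = c·x^i·y^j.
Substituting Z = 1: F(X, Y, 1) = x**3 + 2*x**2 - 2*x*y - 2*x + 3*y**3 - 2*y**2 + 3.
Note: deg(f) ≤ deg(F) = 3; strict inequality happens when F is divisible by Z (lost terms).


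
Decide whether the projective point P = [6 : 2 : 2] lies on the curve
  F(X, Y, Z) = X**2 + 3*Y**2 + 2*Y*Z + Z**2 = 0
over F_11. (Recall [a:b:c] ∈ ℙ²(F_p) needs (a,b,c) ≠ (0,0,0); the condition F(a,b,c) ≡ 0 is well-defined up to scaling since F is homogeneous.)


F(6,2,2) ≡ 5 (mod 11); P is NOT on the curve.

Evaluate F(6, 2, 2) term-by-term (mod 11).
  X**2 ↦ 1·36·1·1 = 36
  3*Y**2 ↦ 3·1·4·1 = 12
  2*Y*Z ↦ 2·1·2·2 = 8
  Z**2 ↦ 1·1·1·4 = 4
Sum: F(6, 2, 2) = (36) + (12) + (8) + (4) = 60.
Reducing mod 11: 60 ≡ 5 (mod 11).
Since F(a, b, c) ≡ 5 ≠ 0 (mod 11), P does NOT lie on the curve.


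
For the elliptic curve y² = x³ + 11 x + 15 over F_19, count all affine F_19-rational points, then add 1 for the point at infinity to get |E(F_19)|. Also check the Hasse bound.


Affine points = {(2, 8), (2, 11), (4, 3), (4, 16), (5, 9), (5, 10), (7, 6), (7, 13), (8, 8), (8, 11), (9, 8), (9, 11), (10, 2), (10, 17), (11, 2), (11, 17), (14, 5), (14, 14), (17, 2), (17, 17)}; affine count = 20; |E(F_19)| = 21.

Discriminant check: Δ ∝ 4a³ + 27b² = 4·11³ + 27·15² = 4·1331 + 27·225 ≡ 18 (mod 19). Nonzero ⇒ E is nonsingular.
For each x ∈ F_19, compute rhs = x³ + 11·x + 15 mod 19, then count y ∈ F_19 with y² ≡ rhs.
  x = 0: rhs = 15, matching y values: none (0 points).
  x = 1: rhs = 8, matching y values: none (0 points).
  x = 2: rhs = 7, matching y values: 8, 11 (2 points).
  x = 3: rhs = 18, matching y values: none (0 points).
  x = 4: rhs = 9, matching y values: 3, 16 (2 points).
  x = 5: rhs = 5, matching y values: 9, 10 (2 points).
  x = 6: rhs = 12, matching y values: none (0 points).
  x = 7: rhs = 17, matching y values: 6, 13 (2 points).
  x = 8: rhs = 7, matching y values: 8, 11 (2 points).
  x = 9: rhs = 7, matching y values: 8, 11 (2 points).
  x = 10: rhs = 4, matching y values: 2, 17 (2 points).
  x = 11: rhs = 4, matching y values: 2, 17 (2 points).
  x = 12: rhs = 13, matching y values: none (0 points).
  x = 13: rhs = 18, matching y values: none (0 points).
  x = 14: rhs = 6, matching y values: 5, 14 (2 points).
  x = 15: rhs = 2, matching y values: none (0 points).
  x = 16: rhs = 12, matching y values: none (0 points).
  x = 17: rhs = 4, matching y values: 2, 17 (2 points).
  x = 18: rhs = 3, matching y values: none (0 points).
Total affine count: 20.
Full point count |E(F_19)| = 20 + 1 = 21.
Hasse bound: |21 − (19+1)| = |1| = 1 ≤ 2√19 ≈ 8.7178 ✓.


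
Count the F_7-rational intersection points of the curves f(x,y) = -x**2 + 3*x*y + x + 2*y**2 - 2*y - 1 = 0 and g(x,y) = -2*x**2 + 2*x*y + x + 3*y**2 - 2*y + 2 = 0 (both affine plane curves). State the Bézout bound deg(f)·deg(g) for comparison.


Common zeros: {(1, 4), (6, 3)}; count = 2; Bézout bound = 4.

deg(f) = 2, deg(g) = 2, so Bézout bound = 4.
Scan x ∈ F_7. For each x, list the y ∈ F_7 with f(x, y) ≡ 0 and those with g(x, y) ≡ 0 (mod 7); the common zeros in that column are the intersection.
  x = 0: f ≡ 0 at y ∈ ∅; g ≡ 0 at y ∈ {4, 6}; common: ∅.
  x = 1: f ≡ 0 at y ∈ {4, 6}; g ≡ 0 at y ∈ {3, 4}; common: {4}.
  x = 2: f ≡ 0 at y ∈ ∅; g ≡ 0 at y ∈ ∅; common: ∅.
  x = 3: f ≡ 0 at y ∈ {0}; g ≡ 0 at y ∈ {2, 6}; common: ∅.
  x = 4: f ≡ 0 at y ∈ {3, 6}; g ≡ 0 at y ∈ ∅; common: ∅.
  x = 5: f ≡ 0 at y ∈ {0, 4}; g ≡ 0 at y ∈ ∅; common: ∅.
  x = 6: f ≡ 0 at y ∈ {3}; g ≡ 0 at y ∈ {3}; common: {3}.
Collecting: common zeros = {(1, 4), (6, 3)}, so the count is 2.
Comparison with the Bézout bound: 2 ≤ 4 = deg(f)·deg(g), as expected for curves with no common component (the affine F_7-count falls short of the bound because intersections may lie at infinity, over extension fields, or carry multiplicity).


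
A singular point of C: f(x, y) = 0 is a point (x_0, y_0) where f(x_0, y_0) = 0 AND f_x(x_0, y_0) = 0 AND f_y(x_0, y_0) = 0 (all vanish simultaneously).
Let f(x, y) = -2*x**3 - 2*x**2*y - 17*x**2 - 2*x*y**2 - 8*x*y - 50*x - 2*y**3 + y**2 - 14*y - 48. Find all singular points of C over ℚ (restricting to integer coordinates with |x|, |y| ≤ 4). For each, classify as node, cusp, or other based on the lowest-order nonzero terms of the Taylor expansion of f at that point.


Singular points: {(-3, 1)}; classification: node.

Compute partial derivatives:
  f_x = -6*x**2 - 4*x*y - 34*x - 2*y**2 - 8*y - 50.
  f_y = -2*x**2 - 4*x*y - 8*x - 6*y**2 + 2*y - 14.
Scan x_0 ∈ {−4, ..., 4}. For each x_0, f_y(x_0, y) is a polynomial in y; find its integer roots y ∈ {−4, ..., 4}, then test f_x and f at those candidates.
  x = -4: f_y(-4, y) = -6*y**2 + 18*y - 14; no integer root y with |y| ≤ 4.
  x = -3: f_y(-3, y) = -6*y**2 + 14*y - 8; vanishes at y ∈ {1}. (-3, 1): f_x = 0, f = 0 — SINGULAR.
  x = -2: f_y(-2, y) = -6*y**2 + 10*y - 6; no integer root y with |y| ≤ 4.
  x = -1: f_y(-1, y) = -6*y**2 + 6*y - 8; no integer root y with |y| ≤ 4.
  x = 0: f_y(0, y) = -6*y**2 + 2*y - 14; no integer root y with |y| ≤ 4.
  x = 1: f_y(1, y) = -6*y**2 - 2*y - 24; no integer root y with |y| ≤ 4.
  x = 2: f_y(2, y) = -6*y**2 - 6*y - 38; no integer root y with |y| ≤ 4.
  x = 3: f_y(3, y) = -6*y**2 - 10*y - 56; no integer root y with |y| ≤ 4.
  x = 4: f_y(4, y) = -6*y**2 - 14*y - 78; no integer root y with |y| ≤ 4.
Only singular point on the grid: (-3, 1).
Classify: substitute x = -3 + u, y = 1 + v and expand: f = -2*u**3 - 2*u**2*v - u**2 - 2*u*v**2 - 2*v**3 + v**2.
No constant or linear terms (consistent with a singular point). Quadratic part: -u**2 + v**2. Cubic part: -2*u**3 - 2*u**2*v - 2*u*v**2 - 2*v**3.
The quadratic part v**2 - u**2 = (v − u)(v + u) splits into two distinct linear factors, so there are two distinct tangent lines y − 1 = ±(x − -3) — this is a node (ordinary double point).
Classification: node.


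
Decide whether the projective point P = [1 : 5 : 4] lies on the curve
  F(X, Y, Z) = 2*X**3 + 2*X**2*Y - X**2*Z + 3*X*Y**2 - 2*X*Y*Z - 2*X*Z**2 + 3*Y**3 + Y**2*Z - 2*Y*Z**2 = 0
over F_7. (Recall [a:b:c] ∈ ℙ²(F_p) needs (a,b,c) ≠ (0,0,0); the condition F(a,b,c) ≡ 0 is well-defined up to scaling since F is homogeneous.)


F(1,5,4) ≡ 4 (mod 7); P is NOT on the curve.

Evaluate F(1, 5, 4) term-by-term (mod 7).
  2*X**3 ↦ 2·1·1·1 = 2
  2*X**2*Y ↦ 2·1·5·1 = 10
  -X**2*Z ↦ -1·1·1·4 = -4
  3*X*Y**2 ↦ 3·1·25·1 = 75
  -2*X*Y*Z ↦ -2·1·5·4 = -40
  -2*X*Z**2 ↦ -2·1·1·16 = -32
  3*Y**3 ↦ 3·1·125·1 = 375
  Y**2*Z ↦ 1·1·25·4 = 100
  -2*Y*Z**2 ↦ -2·1·5·16 = -160
Sum: F(1, 5, 4) = (2) + (10) + (-4) + (75) + (-40) + (-32) + (375) + (100) + (-160) = 326.
Reducing mod 7: 326 ≡ 4 (mod 7).
Since F(a, b, c) ≡ 4 ≠ 0 (mod 7), P does NOT lie on the curve.


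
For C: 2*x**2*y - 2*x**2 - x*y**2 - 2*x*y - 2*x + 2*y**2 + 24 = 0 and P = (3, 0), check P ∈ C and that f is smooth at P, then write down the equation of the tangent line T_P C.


Tangent line at P: -14*x + 12*y + 42 = 0.

Step 1: f(3, 0) = 0, so P lies on C.
Step 2: partial derivatives
  f_x(x, y) = 4*x*y - 4*x - y**2 - 2*y - 2, f_y(x, y) = 2*x**2 - 2*x*y - 2*x + 4*y.
  f_x(P) = -14, f_y(P) = 12 (gradient nonzero, so P is smooth).
Step 3: tangent line at P: -14·(x − 3) + 12·(y − 0) = 0.
Expanding: -14*x + 12*y + 42 = 0.


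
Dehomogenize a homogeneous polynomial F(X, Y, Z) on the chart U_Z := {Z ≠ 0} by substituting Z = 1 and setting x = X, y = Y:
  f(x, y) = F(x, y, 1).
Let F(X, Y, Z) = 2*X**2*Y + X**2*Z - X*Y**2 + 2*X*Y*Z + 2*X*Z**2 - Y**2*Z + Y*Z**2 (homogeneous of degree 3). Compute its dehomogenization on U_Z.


f(x, y) = 2*x**2*y + x**2 - x*y**2 + 2*x*y + 2*x - y**2 + y

On U_Z we set Z = 1. Each monomial c·X^i·Y^j·Z^k in F becomes c·x^i·y^j·1^k = c·x^i·y^j.
Substituting Z = 1: F(X, Y, 1) = 2*x**2*y + x**2 - x*y**2 + 2*x*y + 2*x - y**2 + y.
Note: deg(f) ≤ deg(F) = 3; strict inequality happens when F is divisible by Z (lost terms).


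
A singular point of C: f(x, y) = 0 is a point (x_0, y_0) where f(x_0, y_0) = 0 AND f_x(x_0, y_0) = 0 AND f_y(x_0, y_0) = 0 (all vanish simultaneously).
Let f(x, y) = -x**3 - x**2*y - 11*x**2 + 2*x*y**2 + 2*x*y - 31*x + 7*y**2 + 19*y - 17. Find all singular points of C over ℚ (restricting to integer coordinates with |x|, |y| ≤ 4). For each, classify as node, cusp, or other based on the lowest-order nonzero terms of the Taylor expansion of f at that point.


Singular points: {(-3, -2)}; classification: cusp.

Compute partial derivatives:
  f_x = -3*x**2 - 2*x*y - 22*x + 2*y**2 + 2*y - 31.
  f_y = -x**2 + 4*x*y + 2*x + 14*y + 19.
Scan x_0 ∈ {−4, ..., 4}. For each x_0, f_y(x_0, y) is a polynomial in y; find its integer roots y ∈ {−4, ..., 4}, then test f_x and f at those candidates.
  x = -4: f_y(-4, y) = -2*y - 5; no integer root y with |y| ≤ 4.
  x = -3: f_y(-3, y) = 2*y + 4; vanishes at y ∈ {-2}. (-3, -2): f_x = 0, f = 0 — SINGULAR.
  x = -2: f_y(-2, y) = 6*y + 11; no integer root y with |y| ≤ 4.
  x = -1: f_y(-1, y) = 10*y + 16; no integer root y with |y| ≤ 4.
  x = 0: f_y(0, y) = 14*y + 19; no integer root y with |y| ≤ 4.
  x = 1: f_y(1, y) = 18*y + 20; no integer root y with |y| ≤ 4.
  x = 2: f_y(2, y) = 22*y + 19; no integer root y with |y| ≤ 4.
  x = 3: f_y(3, y) = 26*y + 16; no integer root y with |y| ≤ 4.
  x = 4: f_y(4, y) = 30*y + 11; no integer root y with |y| ≤ 4.
Only singular point on the grid: (-3, -2).
Classify: substitute x = -3 + u, y = -2 + v and expand: f = -u**3 - u**2*v + 2*u*v**2 + v**2.
No constant or linear terms (consistent with a singular point). Quadratic part: v**2. Cubic part: -u**3 - u**2*v + 2*u*v**2.
The quadratic part v**2 is a perfect square, so there is a single (double) tangent line v = 0, i.e. y = -2. Restricting the cubic part to that line (v = 0) leaves -u**3 ≠ 0, so f is not divisible by v and the branch is v² ≈ u**3 to lowest order — this is a cusp.
Classification: cusp.


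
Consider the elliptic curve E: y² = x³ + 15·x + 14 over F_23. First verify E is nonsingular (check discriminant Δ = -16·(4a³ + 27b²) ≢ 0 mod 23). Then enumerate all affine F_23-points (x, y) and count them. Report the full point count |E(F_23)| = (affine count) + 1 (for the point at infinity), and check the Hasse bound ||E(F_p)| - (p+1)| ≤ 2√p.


Affine points = {(2, 11), (2, 12), (4, 0), (7, 5), (7, 18), (8, 5), (8, 18), (9, 2), (9, 21), (12, 6), (12, 17), (14, 1), (14, 22), (15, 7), (15, 16), (16, 7), (16, 16)}; affine count = 17; |E(F_23)| = 18.

Discriminant check: Δ ∝ 4a³ + 27b² = 4·15³ + 27·14² = 4·3375 + 27·196 ≡ 1 (mod 23). Nonzero ⇒ E is nonsingular.
For each x ∈ F_23, compute rhs = x³ + 15·x + 14 mod 23, then count y ∈ F_23 with y² ≡ rhs.
  x = 0: rhs = 14, matching y values: none (0 points).
  x = 1: rhs = 7, matching y values: none (0 points).
  x = 2: rhs = 6, matching y values: 11, 12 (2 points).
  x = 3: rhs = 17, matching y values: none (0 points).
  x = 4: rhs = 0, matching y values: 0 (1 points).
  x = 5: rhs = 7, matching y values: none (0 points).
  x = 6: rhs = 21, matching y values: none (0 points).
  x = 7: rhs = 2, matching y values: 5, 18 (2 points).
  x = 8: rhs = 2, matching y values: 5, 18 (2 points).
  x = 9: rhs = 4, matching y values: 2, 21 (2 points).
  x = 10: rhs = 14, matching y values: none (0 points).
  x = 11: rhs = 15, matching y values: none (0 points).
  x = 12: rhs = 13, matching y values: 6, 17 (2 points).
  x = 13: rhs = 14, matching y values: none (0 points).
  x = 14: rhs = 1, matching y values: 1, 22 (2 points).
  x = 15: rhs = 3, matching y values: 7, 16 (2 points).
  x = 16: rhs = 3, matching y values: 7, 16 (2 points).
  x = 17: rhs = 7, matching y values: none (0 points).
  x = 18: rhs = 21, matching y values: none (0 points).
  x = 19: rhs = 5, matching y values: none (0 points).
  x = 20: rhs = 11, matching y values: none (0 points).
  x = 21: rhs = 22, matching y values: none (0 points).
  x = 22: rhs = 21, matching y values: none (0 points).
Total affine count: 17.
Full point count |E(F_23)| = 17 + 1 = 18.
Hasse bound: |18 − (23+1)| = |-6| = 6 ≤ 2√23 ≈ 9.5917 ✓.


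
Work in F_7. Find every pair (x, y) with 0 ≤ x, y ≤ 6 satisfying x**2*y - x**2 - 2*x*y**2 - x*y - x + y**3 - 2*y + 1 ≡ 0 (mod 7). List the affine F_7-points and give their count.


Affine F_7-points: {(0, 1), (2, 3)}; count = 2.

For each of the 49 pairs (x, y) ∈ F_7², evaluate f(x, y) mod 7. Record the zeros.
  x = 0: [0↦1, 1↦0, 2↦5, 3↦1, 4↦1, 5↦4, 6↦2]  zeros at y ∈ {1}
  x = 1: [0↦6, 1↦3, 2↦2, 3↦2, 4↦2, 5↦1, 6↦5]  zeros at y ∈ ∅
  x = 2: [0↦2, 1↦6, 2↦1, 3↦0, 4↦2, 5↦6, 6↦4]  zeros at y ∈ {3}
  x = 3: [0↦3, 1↦2, 2↦2, 3↦2, 4↦1, 5↦5, 6↦6]  zeros at y ∈ ∅
  x = 4: [0↦2, 1↦5, 2↦5, 3↦1, 4↦6, 5↦5, 6↦4]  zeros at y ∈ ∅
  x = 5: [0↦6, 1↦1, 2↦3, 3↦4, 4↦3, 5↦6, 6↦5]  zeros at y ∈ ∅
  x = 6: [0↦1, 1↦4, 2↦3, 3↦4, 4↦6, 5↦1, 6↦2]  zeros at y ∈ ∅
Collecting zeros: affine points = {(0, 1), (2, 3)}.
Total count |C(F_7)_aff| = 2.


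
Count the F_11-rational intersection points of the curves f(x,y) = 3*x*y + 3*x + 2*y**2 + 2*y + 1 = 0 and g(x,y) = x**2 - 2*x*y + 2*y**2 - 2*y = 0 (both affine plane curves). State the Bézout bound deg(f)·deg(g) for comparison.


Common zeros: {(4, 7), (9, 4)}; count = 2; Bézout bound = 4.

deg(f) = 2, deg(g) = 2, so Bézout bound = 4.
Scan x ∈ F_11. For each x, list the y ∈ F_11 with f(x, y) ≡ 0 and those with g(x, y) ≡ 0 (mod 11); the common zeros in that column are the intersection.
  x = 0: f ≡ 0 at y ∈ ∅; g ≡ 0 at y ∈ {0, 1}; common: ∅.
  x = 1: f ≡ 0 at y ∈ {1, 2}; g ≡ 0 at y ∈ ∅; common: ∅.
  x = 2: f ≡ 0 at y ∈ ∅; g ≡ 0 at y ∈ {1, 2}; common: ∅.
  x = 3: f ≡ 0 at y ∈ ∅; g ≡ 0 at y ∈ {6, 9}; common: ∅.
  x = 4: f ≡ 0 at y ∈ {7, 8}; g ≡ 0 at y ∈ {7, 9}; common: {7}.
  x = 5: f ≡ 0 at y ∈ ∅; g ≡ 0 at y ∈ ∅; common: ∅.
  x = 6: f ≡ 0 at y ∈ ∅; g ≡ 0 at y ∈ ∅; common: ∅.
  x = 7: f ≡ 0 at y ∈ {0, 5}; g ≡ 0 at y ∈ ∅; common: ∅.
  x = 8: f ≡ 0 at y ∈ {3, 6}; g ≡ 0 at y ∈ ∅; common: ∅.
  x = 9: f ≡ 0 at y ∈ {4, 9}; g ≡ 0 at y ∈ {4, 6}; common: {4}.
  x = 10: f ≡ 0 at y ∈ ∅; g ≡ 0 at y ∈ {4, 7}; common: ∅.
Collecting: common zeros = {(4, 7), (9, 4)}, so the count is 2.
Comparison with the Bézout bound: 2 ≤ 4 = deg(f)·deg(g), as expected for curves with no common component (the affine F_11-count falls short of the bound because intersections may lie at infinity, over extension fields, or carry multiplicity).


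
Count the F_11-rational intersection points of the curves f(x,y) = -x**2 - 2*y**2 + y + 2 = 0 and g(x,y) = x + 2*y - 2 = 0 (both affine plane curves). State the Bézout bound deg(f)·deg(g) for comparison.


Common zeros: {(6, 9)}; count = 1; Bézout bound = 2.

deg(f) = 2, deg(g) = 1, so Bézout bound = 2.
Scan x ∈ F_11. For each x, list the y ∈ F_11 with f(x, y) ≡ 0 and those with g(x, y) ≡ 0 (mod 11); the common zeros in that column are the intersection.
  x = 0: f ≡ 0 at y ∈ ∅; g ≡ 0 at y ∈ {1}; common: ∅.
  x = 1: f ≡ 0 at y ∈ {1, 5}; g ≡ 0 at y ∈ {6}; common: ∅.
  x = 2: f ≡ 0 at y ∈ ∅; g ≡ 0 at y ∈ {0}; common: ∅.
  x = 3: f ≡ 0 at y ∈ {3}; g ≡ 0 at y ∈ {5}; common: ∅.
  x = 4: f ≡ 0 at y ∈ ∅; g ≡ 0 at y ∈ {10}; common: ∅.
  x = 5: f ≡ 0 at y ∈ {8, 9}; g ≡ 0 at y ∈ {4}; common: ∅.
  x = 6: f ≡ 0 at y ∈ {8, 9}; g ≡ 0 at y ∈ {9}; common: {9}.
  x = 7: f ≡ 0 at y ∈ ∅; g ≡ 0 at y ∈ {3}; common: ∅.
  x = 8: f ≡ 0 at y ∈ {3}; g ≡ 0 at y ∈ {8}; common: ∅.
  x = 9: f ≡ 0 at y ∈ ∅; g ≡ 0 at y ∈ {2}; common: ∅.
  x = 10: f ≡ 0 at y ∈ {1, 5}; g ≡ 0 at y ∈ {7}; common: ∅.
Collecting: common zeros = {(6, 9)}, so the count is 1.
Comparison with the Bézout bound: 1 ≤ 2 = deg(f)·deg(g), as expected for curves with no common component (the affine F_11-count falls short of the bound because intersections may lie at infinity, over extension fields, or carry multiplicity).


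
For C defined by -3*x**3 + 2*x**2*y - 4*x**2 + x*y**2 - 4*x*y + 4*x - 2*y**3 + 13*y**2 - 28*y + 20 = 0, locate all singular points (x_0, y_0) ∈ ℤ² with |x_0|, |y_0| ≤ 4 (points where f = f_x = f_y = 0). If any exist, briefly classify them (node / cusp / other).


Singular points: {(0, 2)}; classification: cusp.

Compute partial derivatives:
  f_x = -9*x**2 + 4*x*y - 8*x + y**2 - 4*y + 4.
  f_y = 2*x**2 + 2*x*y - 4*x - 6*y**2 + 26*y - 28.
Scan x_0 ∈ {−4, ..., 4}. For each x_0, f_y(x_0, y) is a polynomial in y; find its integer roots y ∈ {−4, ..., 4}, then test f_x and f at those candidates.
  x = -4: f_y(-4, y) = -6*y**2 + 18*y + 20; no integer root y with |y| ≤ 4.
  x = -3: f_y(-3, y) = -6*y**2 + 20*y + 2; no integer root y with |y| ≤ 4.
  x = -2: f_y(-2, y) = -6*y**2 + 22*y - 12; vanishes at y ∈ {3}. (-2, 3): f_x = -43 ≠ 0.
  x = -1: f_y(-1, y) = -6*y**2 + 24*y - 22; no integer root y with |y| ≤ 4.
  x = 0: f_y(0, y) = -6*y**2 + 26*y - 28; vanishes at y ∈ {2}. (0, 2): f_x = 0, f = 0 — SINGULAR.
  x = 1: f_y(1, y) = -6*y**2 + 28*y - 30; vanishes at y ∈ {3}. (1, 3): f_x = -4 ≠ 0.
  x = 2: f_y(2, y) = -6*y**2 + 30*y - 28; no integer root y with |y| ≤ 4.
  x = 3: f_y(3, y) = -6*y**2 + 32*y - 22; no integer root y with |y| ≤ 4.
  x = 4: f_y(4, y) = -6*y**2 + 34*y - 12; no integer root y with |y| ≤ 4.
Only singular point on the grid: (0, 2).
Classify: substitute x = 0 + u, y = 2 + v and expand: f = -3*u**3 + 2*u**2*v + u*v**2 - 2*v**3 + v**2.
No constant or linear terms (consistent with a singular point). Quadratic part: v**2. Cubic part: -3*u**3 + 2*u**2*v + u*v**2 - 2*v**3.
The quadratic part v**2 is a perfect square, so there is a single (double) tangent line v = 0, i.e. y = 2. Restricting the cubic part to that line (v = 0) leaves -3*u**3 ≠ 0, so f is not divisible by v and the branch is v² ≈ 3*u**3 to lowest order — this is a cusp.
Classification: cusp.


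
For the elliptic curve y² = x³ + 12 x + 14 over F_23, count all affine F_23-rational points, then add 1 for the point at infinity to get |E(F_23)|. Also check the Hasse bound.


Affine points = {(1, 2), (1, 21), (2, 0), (3, 10), (3, 13), (6, 7), (6, 16), (7, 2), (7, 21), (8, 1), (8, 22), (9, 0), (12, 0), (15, 2), (15, 21), (16, 1), (16, 22), (17, 5), (17, 18), (18, 6), (18, 17), (22, 1), (22, 22)}; affine count = 23; |E(F_23)| = 24.

Discriminant check: Δ ∝ 4a³ + 27b² = 4·12³ + 27·14² = 4·1728 + 27·196 ≡ 14 (mod 23). Nonzero ⇒ E is nonsingular.
For each x ∈ F_23, compute rhs = x³ + 12·x + 14 mod 23, then count y ∈ F_23 with y² ≡ rhs.
  x = 0: rhs = 14, matching y values: none (0 points).
  x = 1: rhs = 4, matching y values: 2, 21 (2 points).
  x = 2: rhs = 0, matching y values: 0 (1 points).
  x = 3: rhs = 8, matching y values: 10, 13 (2 points).
  x = 4: rhs = 11, matching y values: none (0 points).
  x = 5: rhs = 15, matching y values: none (0 points).
  x = 6: rhs = 3, matching y values: 7, 16 (2 points).
  x = 7: rhs = 4, matching y values: 2, 21 (2 points).
  x = 8: rhs = 1, matching y values: 1, 22 (2 points).
  x = 9: rhs = 0, matching y values: 0 (1 points).
  x = 10: rhs = 7, matching y values: none (0 points).
  x = 11: rhs = 5, matching y values: none (0 points).
  x = 12: rhs = 0, matching y values: 0 (1 points).
  x = 13: rhs = 21, matching y values: none (0 points).
  x = 14: rhs = 5, matching y values: none (0 points).
  x = 15: rhs = 4, matching y values: 2, 21 (2 points).
  x = 16: rhs = 1, matching y values: 1, 22 (2 points).
  x = 17: rhs = 2, matching y values: 5, 18 (2 points).
  x = 18: rhs = 13, matching y values: 6, 17 (2 points).
  x = 19: rhs = 17, matching y values: none (0 points).
  x = 20: rhs = 20, matching y values: none (0 points).
  x = 21: rhs = 5, matching y values: none (0 points).
  x = 22: rhs = 1, matching y values: 1, 22 (2 points).
Total affine count: 23.
Full point count |E(F_23)| = 23 + 1 = 24.
Hasse bound: |24 − (23+1)| = |0| = 0 ≤ 2√23 ≈ 9.5917 ✓.


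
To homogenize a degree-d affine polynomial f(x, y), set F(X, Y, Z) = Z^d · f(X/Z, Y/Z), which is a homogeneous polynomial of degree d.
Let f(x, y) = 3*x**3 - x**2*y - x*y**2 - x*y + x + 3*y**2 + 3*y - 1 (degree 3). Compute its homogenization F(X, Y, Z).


F(X, Y, Z) = 3*X**3 - X**2*Y - X*Y**2 - X*Y*Z + X*Z**2 + 3*Y**2*Z + 3*Y*Z**2 - Z**3

deg(f) = 3.
Substitute x = X/Z, y = Y/Z into f, then multiply by Z^3.
  monomial 3·x^3·y^0 ↦ 3·X^3·Y^0·Z^0.
  monomial -1·x^2·y^1 ↦ -1·X^2·Y^1·Z^0.
  monomial -1·x^1·y^2 ↦ -1·X^1·Y^2·Z^0.
  monomial -1·x^1·y^1 ↦ -1·X^1·Y^1·Z^1.
  monomial 1·x^1·y^0 ↦ 1·X^1·Y^0·Z^2.
  monomial 3·x^0·y^2 ↦ 3·X^0·Y^2·Z^1.
  monomial 3·x^0·y^1 ↦ 3·X^0·Y^1·Z^2.
  monomial -1·x^0·y^0 ↦ -1·X^0·Y^0·Z^3.
Collecting: F(X, Y, Z) = 3*X**3 - X**2*Y - X*Y**2 - X*Y*Z + X*Z**2 + 3*Y**2*Z + 3*Y*Z**2 - Z**3.


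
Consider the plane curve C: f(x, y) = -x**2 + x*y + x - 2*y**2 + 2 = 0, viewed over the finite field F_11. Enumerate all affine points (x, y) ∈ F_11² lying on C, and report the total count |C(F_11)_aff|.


Affine F_11-points: {(0, 1), (0, 10), (2, 0), (2, 1), (7, 4), (7, 5), (9, 4), (9, 6), (10, 0), (10, 5)}; count = 10.

For each of the 121 pairs (x, y) ∈ F_11², evaluate f(x, y) mod 11. Record the zeros.
  x = 0: [0↦2, 1↦0, 2↦5, 3↦6, 4↦3, 5↦7, 6↦7, 7↦3, 8↦6, 9↦5, 10↦0]  zeros at y ∈ {1, 10}
  x = 1: [0↦2, 1↦1, 2↦7, 3↦9, 4↦7, 5↦1, 6↦2, 7↦10, 8↦3, 9↦3, 10↦10]  zeros at y ∈ ∅
  x = 2: [0↦0, 1↦0, 2↦7, 3↦10, 4↦9, 5↦4, 6↦6, 7↦4, 8↦9, 9↦10, 10↦7]  zeros at y ∈ {0, 1}
  x = 3: [0↦7, 1↦8, 2↦5, 3↦9, 4↦9, 5↦5, 6↦8, 7↦7, 8↦2, 9↦4, 10↦2]  zeros at y ∈ ∅
  x = 4: [0↦1, 1↦3, 2↦1, 3↦6, 4↦7, 5↦4, 6↦8, 7↦8, 8↦4, 9↦7, 10↦6]  zeros at y ∈ ∅
  x = 5: [0↦4, 1↦7, 2↦6, 3↦1, 4↦3, 5↦1, 6↦6, 7↦7, 8↦4, 9↦8, 10↦8]  zeros at y ∈ ∅
  x = 6: [0↦5, 1↦9, 2↦9, 3↦5, 4↦8, 5↦7, 6↦2, 7↦4, 8↦2, 9↦7, 10↦8]  zeros at y ∈ ∅
  x = 7: [0↦4, 1↦9, 2↦10, 3↦7, 4↦0, 5↦0, 6↦7, 7↦10, 8↦9, 9↦4, 10↦6]  zeros at y ∈ {4, 5}
  x = 8: [0↦1, 1↦7, 2↦9, 3↦7, 4↦1, 5↦2, 6↦10, 7↦3, 8↦3, 9↦10, 10↦2]  zeros at y ∈ ∅
  x = 9: [0↦7, 1↦3, 2↦6, 3↦5, 4↦0, 5↦2, 6↦0, 7↦5, 8↦6, 9↦3, 10↦7]  zeros at y ∈ {4, 6}
  x = 10: [0↦0, 1↦8, 2↦1, 3↦1, 4↦8, 5↦0, 6↦10, 7↦5, 8↦7, 9↦5, 10↦10]  zeros at y ∈ {0, 5}
Collecting zeros: affine points = {(0, 1), (0, 10), (2, 0), (2, 1), (7, 4), (7, 5), (9, 4), (9, 6), (10, 0), (10, 5)}.
Total count |C(F_11)_aff| = 10.


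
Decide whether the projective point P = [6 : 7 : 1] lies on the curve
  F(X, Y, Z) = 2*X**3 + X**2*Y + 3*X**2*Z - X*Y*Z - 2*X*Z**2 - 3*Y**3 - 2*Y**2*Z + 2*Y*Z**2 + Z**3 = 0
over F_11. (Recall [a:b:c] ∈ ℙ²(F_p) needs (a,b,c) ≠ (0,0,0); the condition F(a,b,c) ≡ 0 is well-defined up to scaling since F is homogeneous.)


F(6,7,1) ≡ 0 (mod 11); P is on the curve.

Evaluate F(6, 7, 1) term-by-term (mod 11).
  2*X**3 ↦ 2·216·1·1 = 432
  X**2*Y ↦ 1·36·7·1 = 252
  3*X**2*Z ↦ 3·36·1·1 = 108
  -X*Y*Z ↦ -1·6·7·1 = -42
  -2*X*Z**2 ↦ -2·6·1·1 = -12
  -3*Y**3 ↦ -3·1·343·1 = -1029
  -2*Y**2*Z ↦ -2·1·49·1 = -98
  2*Y*Z**2 ↦ 2·1·7·1 = 14
  Z**3 ↦ 1·1·1·1 = 1
Sum: F(6, 7, 1) = (432) + (252) + (108) + (-42) + (-12) + (-1029) + (-98) + (14) + (1) = -374.
Reducing mod 11: -374 ≡ 0 (mod 11).
Since F(a, b, c) ≡ 0 (mod 11), P lies on the curve.


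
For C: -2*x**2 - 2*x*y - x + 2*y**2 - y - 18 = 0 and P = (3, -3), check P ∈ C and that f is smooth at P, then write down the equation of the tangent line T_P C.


Tangent line at P: -7*x - 19*y - 36 = 0.

Step 1: f(3, -3) = 0, so P lies on C.
Step 2: partial derivatives
  f_x(x, y) = -4*x - 2*y - 1, f_y(x, y) = -2*x + 4*y - 1.
  f_x(P) = -7, f_y(P) = -19 (gradient nonzero, so P is smooth).
Step 3: tangent line at P: -7·(x − 3) + -19·(y − -3) = 0.
Expanding: -7*x - 19*y - 36 = 0.


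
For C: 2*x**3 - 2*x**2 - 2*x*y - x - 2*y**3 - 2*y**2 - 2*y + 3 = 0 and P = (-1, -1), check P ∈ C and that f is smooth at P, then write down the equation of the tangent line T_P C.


Tangent line at P: 11*x - 2*y + 9 = 0.

Step 1: f(-1, -1) = 0, so P lies on C.
Step 2: partial derivatives
  f_x(x, y) = 6*x**2 - 4*x - 2*y - 1, f_y(x, y) = -2*x - 6*y**2 - 4*y - 2.
  f_x(P) = 11, f_y(P) = -2 (gradient nonzero, so P is smooth).
Step 3: tangent line at P: 11·(x − -1) + -2·(y − -1) = 0.
Expanding: 11*x - 2*y + 9 = 0.


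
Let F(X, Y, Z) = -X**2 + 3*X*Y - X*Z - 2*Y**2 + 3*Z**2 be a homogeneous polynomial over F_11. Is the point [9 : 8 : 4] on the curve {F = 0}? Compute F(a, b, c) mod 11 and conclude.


F(9,8,4) ≡ 8 (mod 11); P is NOT on the curve.

Evaluate F(9, 8, 4) term-by-term (mod 11).
  -X**2 ↦ -1·81·1·1 = -81
  3*X*Y ↦ 3·9·8·1 = 216
  -X*Z ↦ -1·9·1·4 = -36
  -2*Y**2 ↦ -2·1·64·1 = -128
  3*Z**2 ↦ 3·1·1·16 = 48
Sum: F(9, 8, 4) = (-81) + (216) + (-36) + (-128) + (48) = 19.
Reducing mod 11: 19 ≡ 8 (mod 11).
Since F(a, b, c) ≡ 8 ≠ 0 (mod 11), P does NOT lie on the curve.


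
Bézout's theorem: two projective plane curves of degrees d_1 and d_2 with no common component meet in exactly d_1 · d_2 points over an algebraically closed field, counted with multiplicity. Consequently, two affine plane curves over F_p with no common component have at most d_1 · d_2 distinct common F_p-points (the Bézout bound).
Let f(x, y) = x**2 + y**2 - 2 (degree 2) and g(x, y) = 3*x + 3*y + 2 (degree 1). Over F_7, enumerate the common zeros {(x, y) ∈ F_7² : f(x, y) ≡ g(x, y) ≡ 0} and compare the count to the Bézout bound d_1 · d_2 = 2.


Common zeros: {(0, 4), (4, 0)}; count = 2; Bézout bound = 2.

deg(f) = 2, deg(g) = 1, so Bézout bound = 2.
Scan x ∈ F_7. For each x, list the y ∈ F_7 with f(x, y) ≡ 0 and those with g(x, y) ≡ 0 (mod 7); the common zeros in that column are the intersection.
  x = 0: f ≡ 0 at y ∈ {3, 4}; g ≡ 0 at y ∈ {4}; common: {4}.
  x = 1: f ≡ 0 at y ∈ {1, 6}; g ≡ 0 at y ∈ {3}; common: ∅.
  x = 2: f ≡ 0 at y ∈ ∅; g ≡ 0 at y ∈ {2}; common: ∅.
  x = 3: f ≡ 0 at y ∈ {0}; g ≡ 0 at y ∈ {1}; common: ∅.
  x = 4: f ≡ 0 at y ∈ {0}; g ≡ 0 at y ∈ {0}; common: {0}.
  x = 5: f ≡ 0 at y ∈ ∅; g ≡ 0 at y ∈ {6}; common: ∅.
  x = 6: f ≡ 0 at y ∈ {1, 6}; g ≡ 0 at y ∈ {5}; common: ∅.
Collecting: common zeros = {(0, 4), (4, 0)}, so the count is 2.
Comparison with the Bézout bound: 2 ≤ 2 = deg(f)·deg(g), as expected for curves with no common component (the bound is attained).


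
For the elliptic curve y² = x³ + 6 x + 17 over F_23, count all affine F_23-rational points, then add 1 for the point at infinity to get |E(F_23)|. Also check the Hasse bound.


Affine points = {(1, 1), (1, 22), (3, 4), (3, 19), (4, 6), (4, 17), (6, 4), (6, 19), (8, 5), (8, 18), (9, 8), (9, 15), (12, 0), (14, 4), (14, 19), (15, 3), (15, 20), (16, 0), (17, 8), (17, 15), (18, 0), (20, 8), (20, 15)}; affine count = 23; |E(F_23)| = 24.

Discriminant check: Δ ∝ 4a³ + 27b² = 4·6³ + 27·17² = 4·216 + 27·289 ≡ 19 (mod 23). Nonzero ⇒ E is nonsingular.
For each x ∈ F_23, compute rhs = x³ + 6·x + 17 mod 23, then count y ∈ F_23 with y² ≡ rhs.
  x = 0: rhs = 17, matching y values: none (0 points).
  x = 1: rhs = 1, matching y values: 1, 22 (2 points).
  x = 2: rhs = 14, matching y values: none (0 points).
  x = 3: rhs = 16, matching y values: 4, 19 (2 points).
  x = 4: rhs = 13, matching y values: 6, 17 (2 points).
  x = 5: rhs = 11, matching y values: none (0 points).
  x = 6: rhs = 16, matching y values: 4, 19 (2 points).
  x = 7: rhs = 11, matching y values: none (0 points).
  x = 8: rhs = 2, matching y values: 5, 18 (2 points).
  x = 9: rhs = 18, matching y values: 8, 15 (2 points).
  x = 10: rhs = 19, matching y values: none (0 points).
  x = 11: rhs = 11, matching y values: none (0 points).
  x = 12: rhs = 0, matching y values: 0 (1 points).
  x = 13: rhs = 15, matching y values: none (0 points).
  x = 14: rhs = 16, matching y values: 4, 19 (2 points).
  x = 15: rhs = 9, matching y values: 3, 20 (2 points).
  x = 16: rhs = 0, matching y values: 0 (1 points).
  x = 17: rhs = 18, matching y values: 8, 15 (2 points).
  x = 18: rhs = 0, matching y values: 0 (1 points).
  x = 19: rhs = 21, matching y values: none (0 points).
  x = 20: rhs = 18, matching y values: 8, 15 (2 points).
  x = 21: rhs = 20, matching y values: none (0 points).
  x = 22: rhs = 10, matching y values: none (0 points).
Total affine count: 23.
Full point count |E(F_23)| = 23 + 1 = 24.
Hasse bound: |24 − (23+1)| = |0| = 0 ≤ 2√23 ≈ 9.5917 ✓.


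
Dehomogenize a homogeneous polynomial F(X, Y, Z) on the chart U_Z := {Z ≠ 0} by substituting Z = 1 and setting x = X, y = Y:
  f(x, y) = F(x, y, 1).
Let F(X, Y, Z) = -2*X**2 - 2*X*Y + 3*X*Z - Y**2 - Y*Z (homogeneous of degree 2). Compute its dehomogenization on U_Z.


f(x, y) = -2*x**2 - 2*x*y + 3*x - y**2 - y

On U_Z we set Z = 1. Each monomial c·X^i·Y^j·Z^k in F becomes c·x^i·y^j·1^k = c·x^i·y^j.
Substituting Z = 1: F(X, Y, 1) = -2*x**2 - 2*x*y + 3*x - y**2 - y.
Note: deg(f) ≤ deg(F) = 2; strict inequality happens when F is divisible by Z (lost terms).


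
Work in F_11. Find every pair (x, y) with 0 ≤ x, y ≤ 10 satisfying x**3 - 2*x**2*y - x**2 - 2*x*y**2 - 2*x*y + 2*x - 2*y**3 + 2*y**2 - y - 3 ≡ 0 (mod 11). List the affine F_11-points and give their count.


Affine F_11-points: {(3, 10), (4, 8), (5, 6), (7, 7), (8, 2), (8, 3), (8, 10), (10, 10)}; count = 8.

For each of the 121 pairs (x, y) ∈ F_11², evaluate f(x, y) mod 11. Record the zeros.
  x = 0: [0↦8, 1↦7, 2↦9, 3↦2, 4↦7, 5↦1, 6↦5, 7↦7, 8↦6, 9↦1, 10↦2]  zeros at y ∈ ∅
  x = 1: [0↦10, 1↦3, 2↦6, 3↦7, 4↦5, 5↦10, 6↦10, 7↦4, 8↦2, 9↦3, 10↦6]  zeros at y ∈ ∅
  x = 2: [0↦5, 1↦10, 2↦10, 3↦4, 4↦2, 5↦3, 6↦6, 7↦10, 8↦3, 9↦6, 10↦7]  zeros at y ∈ ∅
  x = 3: [0↦10, 1↦1, 2↦5, 3↦10, 4↦4, 5↦8, 6↦10, 7↦9, 8↦4, 9↦5, 10↦0]  zeros at y ∈ {10}
  x = 4: [0↦9, 1↦4, 2↦8, 3↦9, 4↦6, 5↦9, 6↦6, 7↦7, 8↦0, 9↦6, 10↦2]  zeros at y ∈ {8}
  x = 5: [0↦8, 1↦3, 2↦3, 3↦7, 4↦3, 5↦1, 6↦0, 7↦10, 8↦8, 9↦4, 10↦8]  zeros at y ∈ {6}
  x = 6: [0↦2, 1↦4, 2↦7, 3↦10, 4↦1, 5↦1, 6↦9, 7↦2, 8↦1, 9↦5, 10↦2]  zeros at y ∈ ∅
  x = 7: [0↦8, 1↦2, 2↦4, 3↦2, 4↦6, 5↦4, 6↦6, 7↦0, 8↦7, 9↦4, 10↦1]  zeros at y ∈ {7}
  x = 8: [0↦10, 1↦3, 2↦0, 3↦0, 4↦2, 5↦5, 6↦8, 7↦10, 8↦10, 9↦7, 10↦0]  zeros at y ∈ {2, 3, 10}
  x = 9: [0↦3, 1↦2, 2↦1, 3↦10, 4↦6, 5↦10, 6↦10, 7↦5, 8↦5, 9↦9, 10↦5]  zeros at y ∈ ∅
  x = 10: [0↦4, 1↦5, 2↦2, 3↦5, 4↦2, 5↦3, 6↦7, 7↦2, 8↦9, 9↦5, 10↦0]  zeros at y ∈ {10}
Collecting zeros: affine points = {(3, 10), (4, 8), (5, 6), (7, 7), (8, 2), (8, 3), (8, 10), (10, 10)}.
Total count |C(F_11)_aff| = 8.
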